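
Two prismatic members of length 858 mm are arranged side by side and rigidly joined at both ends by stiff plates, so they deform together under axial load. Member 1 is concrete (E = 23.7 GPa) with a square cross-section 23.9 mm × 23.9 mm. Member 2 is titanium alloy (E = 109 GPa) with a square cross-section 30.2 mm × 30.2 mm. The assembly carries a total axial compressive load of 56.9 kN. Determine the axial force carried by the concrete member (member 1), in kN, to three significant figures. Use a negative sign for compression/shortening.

-6.82 kN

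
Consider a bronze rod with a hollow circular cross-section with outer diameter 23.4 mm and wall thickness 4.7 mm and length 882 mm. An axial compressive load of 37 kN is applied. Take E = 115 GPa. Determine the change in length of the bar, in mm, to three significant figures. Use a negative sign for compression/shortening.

A = 276.1 mm².
δ_mech = NL/(AE) = -37000·882/(276.1·115000) = -1.028 mm.

-1.03 mm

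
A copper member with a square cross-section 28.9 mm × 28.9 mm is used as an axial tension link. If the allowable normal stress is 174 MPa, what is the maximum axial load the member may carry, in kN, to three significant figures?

A = 835.2 mm².
P_max = σ_allow · A = 174 · 835.2 = 145300 N = 145.3 kN.

145 kN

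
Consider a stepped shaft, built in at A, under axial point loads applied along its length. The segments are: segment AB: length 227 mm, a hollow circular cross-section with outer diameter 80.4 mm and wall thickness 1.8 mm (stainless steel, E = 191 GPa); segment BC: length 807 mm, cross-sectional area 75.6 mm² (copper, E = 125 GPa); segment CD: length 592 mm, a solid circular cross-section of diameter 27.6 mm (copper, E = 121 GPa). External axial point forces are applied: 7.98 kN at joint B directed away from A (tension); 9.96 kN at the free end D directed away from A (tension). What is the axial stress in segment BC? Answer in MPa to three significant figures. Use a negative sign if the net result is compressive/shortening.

Internal axial forces (sectioning from the free end, tension +): N_CD = 9.96 kN, N_BC = 9.96 kN, N_AB = 17.94 kN.
σ_BC = N_BC/A_BC = 9960/75.6 = 131.7 MPa.

132 MPa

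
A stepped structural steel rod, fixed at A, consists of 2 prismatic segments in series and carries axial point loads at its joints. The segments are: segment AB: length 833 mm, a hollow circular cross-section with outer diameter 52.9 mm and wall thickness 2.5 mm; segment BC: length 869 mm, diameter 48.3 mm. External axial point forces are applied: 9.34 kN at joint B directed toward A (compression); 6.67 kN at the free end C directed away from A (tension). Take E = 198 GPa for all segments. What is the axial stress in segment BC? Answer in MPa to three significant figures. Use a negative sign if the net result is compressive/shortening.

3.64 MPa

Internal axial forces (sectioning from the free end, tension +): N_BC = 6.67 kN, N_AB = -2.67 kN.
A_BC = 1832 mm².
σ_BC = N_BC/A_BC = 6670/1832 = 3.64 MPa.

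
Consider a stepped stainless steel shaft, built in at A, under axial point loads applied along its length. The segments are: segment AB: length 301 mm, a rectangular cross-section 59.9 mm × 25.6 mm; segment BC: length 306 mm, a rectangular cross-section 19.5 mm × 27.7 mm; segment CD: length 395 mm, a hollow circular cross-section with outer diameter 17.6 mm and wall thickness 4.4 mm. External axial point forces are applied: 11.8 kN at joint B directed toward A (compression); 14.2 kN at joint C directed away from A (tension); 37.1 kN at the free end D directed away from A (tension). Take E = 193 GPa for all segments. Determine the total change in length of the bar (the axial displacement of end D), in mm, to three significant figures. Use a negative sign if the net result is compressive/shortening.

Internal axial forces (sectioning from the free end, tension +): N_CD = 37.1 kN, N_BC = 51.3 kN, N_AB = 39.5 kN.
A_AB = 1533 mm².
A_BC = 540.1 mm².
A_CD = 182.5 mm².
δ_AB = 39500·301/(1533·193000) = 0.04017 mm
δ_BC = 51300·306/(540.1·193000) = 0.1506 mm
δ_CD = 37100·395/(182.5·193000) = 0.4161 mm
δ = Σδ_i = 0.6069 mm.

0.607 mm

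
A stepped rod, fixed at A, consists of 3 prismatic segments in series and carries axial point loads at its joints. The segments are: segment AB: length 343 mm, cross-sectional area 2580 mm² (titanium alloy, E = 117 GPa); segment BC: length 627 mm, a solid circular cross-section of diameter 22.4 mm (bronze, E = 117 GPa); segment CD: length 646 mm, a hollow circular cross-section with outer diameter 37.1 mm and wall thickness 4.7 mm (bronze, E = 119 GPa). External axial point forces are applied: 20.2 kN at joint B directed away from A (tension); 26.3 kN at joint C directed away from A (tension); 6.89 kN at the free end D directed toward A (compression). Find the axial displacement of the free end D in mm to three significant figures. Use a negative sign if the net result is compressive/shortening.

Internal axial forces (sectioning from the free end, tension +): N_CD = -6.89 kN, N_BC = 19.41 kN, N_AB = 39.61 kN.
A_BC = 394.1 mm².
A_CD = 478.4 mm².
δ_AB = 39610·343/(2580·117000) = 0.04501 mm
δ_BC = 19410·627/(394.1·117000) = 0.2639 mm
δ_CD = -6890·646/(478.4·119000) = -0.07818 mm
δ = Σδ_i = 0.2308 mm.

0.231 mm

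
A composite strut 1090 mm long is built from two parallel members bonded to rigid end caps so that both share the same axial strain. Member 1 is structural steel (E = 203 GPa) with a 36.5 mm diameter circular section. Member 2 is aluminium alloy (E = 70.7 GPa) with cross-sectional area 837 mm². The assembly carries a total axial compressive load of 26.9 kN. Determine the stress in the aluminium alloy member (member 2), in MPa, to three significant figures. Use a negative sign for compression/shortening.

A_1 = 1046 mm².
Equal strain + equilibrium ⇒ each member carries load in proportion to AE: A₁E₁ = 212400000 N, A₂E₂ = 59180000 N, ΣAE = 271600000 N.
σ₂ = P·E₂/ΣAE = -26900·70700/271600000 = -7.003 MPa.

-7.00 MPa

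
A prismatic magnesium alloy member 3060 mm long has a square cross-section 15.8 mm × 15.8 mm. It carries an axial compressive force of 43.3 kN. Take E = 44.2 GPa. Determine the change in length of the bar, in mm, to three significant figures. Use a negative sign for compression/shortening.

-12.0 mm

A = 249.6 mm².
δ_mech = NL/(AE) = -43300·3060/(249.6·44200) = -12.01 mm.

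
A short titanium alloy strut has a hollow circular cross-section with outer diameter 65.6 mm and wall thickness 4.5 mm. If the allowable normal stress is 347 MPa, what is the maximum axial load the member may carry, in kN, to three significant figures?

A = 863.8 mm².
P_max = σ_allow · A = 347 · 863.8 = 299700 N = 299.7 kN.

300 kN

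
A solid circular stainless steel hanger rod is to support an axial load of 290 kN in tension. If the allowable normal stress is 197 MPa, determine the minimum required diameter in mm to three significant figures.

43.3 mm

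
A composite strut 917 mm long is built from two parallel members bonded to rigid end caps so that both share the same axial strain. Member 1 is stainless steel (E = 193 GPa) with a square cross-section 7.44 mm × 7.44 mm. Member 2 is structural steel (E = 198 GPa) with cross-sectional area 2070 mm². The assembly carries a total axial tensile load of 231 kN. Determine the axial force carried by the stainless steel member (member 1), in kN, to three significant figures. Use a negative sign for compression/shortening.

5.87 kN

A_1 = 55.35 mm².
Equal strain + equilibrium ⇒ each member carries load in proportion to AE: A₁E₁ = 10680000 N, A₂E₂ = 409900000 N, ΣAE = 420500000 N.
F₁ = P·A₁E₁/ΣAE = 231000·10680000/420500000 = 5868 N.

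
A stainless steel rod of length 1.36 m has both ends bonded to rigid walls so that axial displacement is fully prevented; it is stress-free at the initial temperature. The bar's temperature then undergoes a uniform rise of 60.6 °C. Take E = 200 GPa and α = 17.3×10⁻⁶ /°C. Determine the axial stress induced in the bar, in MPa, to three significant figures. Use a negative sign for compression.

-210 MPa

Free thermal expansion αLΔT = 17.3e-6 · 1360 · 60.6 = 1.426 mm.
The walls impose strain ε = −(1.426)/1360 = -1.0484e-03; σ = Eε = 200000 · -1.0484e-03 = -209.7 MPa.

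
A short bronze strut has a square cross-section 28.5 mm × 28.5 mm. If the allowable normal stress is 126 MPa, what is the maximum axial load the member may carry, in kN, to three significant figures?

A = 812.2 mm².
P_max = σ_allow · A = 126 · 812.2 = 102300 N = 102.3 kN.

102 kN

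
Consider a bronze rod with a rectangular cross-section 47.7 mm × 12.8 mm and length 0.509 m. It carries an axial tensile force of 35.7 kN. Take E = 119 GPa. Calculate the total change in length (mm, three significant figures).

A = 610.6 mm².
δ_mech = NL/(AE) = 35700·509/(610.6·119000) = 0.2501 mm.

0.250 mm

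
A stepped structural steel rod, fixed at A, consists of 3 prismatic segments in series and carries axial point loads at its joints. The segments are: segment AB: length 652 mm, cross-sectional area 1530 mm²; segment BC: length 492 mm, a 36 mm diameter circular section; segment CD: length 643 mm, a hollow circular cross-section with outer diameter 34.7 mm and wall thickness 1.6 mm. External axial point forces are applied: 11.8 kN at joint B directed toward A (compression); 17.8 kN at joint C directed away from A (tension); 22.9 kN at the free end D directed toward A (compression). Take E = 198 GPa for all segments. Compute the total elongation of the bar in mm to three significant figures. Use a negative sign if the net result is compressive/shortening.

-0.496 mm

Internal axial forces (sectioning from the free end, tension +): N_CD = -22.9 kN, N_BC = -5.1 kN, N_AB = -16.9 kN.
A_BC = 1018 mm².
A_CD = 166.4 mm².
δ_AB = -16900·652/(1530·198000) = -0.03637 mm
δ_BC = -5100·492/(1018·198000) = -0.01245 mm
δ_CD = -22900·643/(166.4·198000) = -0.447 mm
δ = Σδ_i = -0.4958 mm.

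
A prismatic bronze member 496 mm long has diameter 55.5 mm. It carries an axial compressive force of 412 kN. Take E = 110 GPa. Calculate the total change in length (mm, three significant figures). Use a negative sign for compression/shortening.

A = 2419 mm².
δ_mech = NL/(AE) = -412000·496/(2419·110000) = -0.7679 mm.

-0.768 mm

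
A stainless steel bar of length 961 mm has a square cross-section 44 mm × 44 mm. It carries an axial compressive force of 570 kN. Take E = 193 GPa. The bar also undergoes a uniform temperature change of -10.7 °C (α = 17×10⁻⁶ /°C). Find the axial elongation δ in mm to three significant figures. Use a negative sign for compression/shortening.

-1.64 mm

A = 1936 mm².
δ_mech = NL/(AE) = -570000·961/(1936·193000) = -1.466 mm.
δ_thermal = αLΔT = 17e-6·961·-10.7 = -0.1748 mm.
δ = δ_mech + δ_thermal = -1.641 mm.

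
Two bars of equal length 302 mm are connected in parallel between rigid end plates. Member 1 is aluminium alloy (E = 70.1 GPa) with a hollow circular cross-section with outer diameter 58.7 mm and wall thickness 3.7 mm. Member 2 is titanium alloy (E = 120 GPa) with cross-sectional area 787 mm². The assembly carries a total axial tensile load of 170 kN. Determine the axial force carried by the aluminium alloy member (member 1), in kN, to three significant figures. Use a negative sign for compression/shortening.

A_1 = 639.3 mm².
Equal strain + equilibrium ⇒ each member carries load in proportion to AE: A₁E₁ = 44820000 N, A₂E₂ = 94440000 N, ΣAE = 139300000 N.
F₁ = P·A₁E₁/ΣAE = 170000·44820000/139300000 = 54710 N.

54.7 kN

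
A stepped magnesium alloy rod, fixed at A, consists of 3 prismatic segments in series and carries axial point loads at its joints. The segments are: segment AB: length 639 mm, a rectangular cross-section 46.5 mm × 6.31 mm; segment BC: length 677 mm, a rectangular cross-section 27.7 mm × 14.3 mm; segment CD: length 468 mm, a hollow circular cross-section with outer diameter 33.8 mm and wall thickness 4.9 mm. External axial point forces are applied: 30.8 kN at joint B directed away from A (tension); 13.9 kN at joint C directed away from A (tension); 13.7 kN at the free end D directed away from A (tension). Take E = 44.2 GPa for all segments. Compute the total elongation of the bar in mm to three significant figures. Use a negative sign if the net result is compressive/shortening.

4.27 mm

Internal axial forces (sectioning from the free end, tension +): N_CD = 13.7 kN, N_BC = 27.6 kN, N_AB = 58.4 kN.
A_AB = 293.4 mm².
A_BC = 396.1 mm².
A_CD = 444.9 mm².
δ_AB = 58400·639/(293.4·44200) = 2.877 mm
δ_BC = 27600·677/(396.1·44200) = 1.067 mm
δ_CD = 13700·468/(444.9·44200) = 0.3261 mm
δ = Σδ_i = 4.271 mm.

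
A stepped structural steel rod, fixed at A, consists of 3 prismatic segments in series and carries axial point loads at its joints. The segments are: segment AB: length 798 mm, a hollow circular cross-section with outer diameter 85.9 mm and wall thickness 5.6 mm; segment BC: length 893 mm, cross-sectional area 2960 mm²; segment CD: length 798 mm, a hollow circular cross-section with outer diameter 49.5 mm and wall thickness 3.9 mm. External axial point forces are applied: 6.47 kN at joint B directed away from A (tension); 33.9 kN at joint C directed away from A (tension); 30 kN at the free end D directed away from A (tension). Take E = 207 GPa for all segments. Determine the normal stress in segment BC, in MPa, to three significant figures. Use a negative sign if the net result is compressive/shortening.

Internal axial forces (sectioning from the free end, tension +): N_CD = 30 kN, N_BC = 63.9 kN, N_AB = 70.37 kN.
σ_BC = N_BC/A_BC = 63900/2960 = 21.59 MPa.

21.6 MPa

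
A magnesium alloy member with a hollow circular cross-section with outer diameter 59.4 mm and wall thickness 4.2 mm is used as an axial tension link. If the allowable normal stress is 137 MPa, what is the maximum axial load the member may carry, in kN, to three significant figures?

99.8 kN

A = 728.3 mm².
P_max = σ_allow · A = 137 · 728.3 = 99780 N = 99.78 kN.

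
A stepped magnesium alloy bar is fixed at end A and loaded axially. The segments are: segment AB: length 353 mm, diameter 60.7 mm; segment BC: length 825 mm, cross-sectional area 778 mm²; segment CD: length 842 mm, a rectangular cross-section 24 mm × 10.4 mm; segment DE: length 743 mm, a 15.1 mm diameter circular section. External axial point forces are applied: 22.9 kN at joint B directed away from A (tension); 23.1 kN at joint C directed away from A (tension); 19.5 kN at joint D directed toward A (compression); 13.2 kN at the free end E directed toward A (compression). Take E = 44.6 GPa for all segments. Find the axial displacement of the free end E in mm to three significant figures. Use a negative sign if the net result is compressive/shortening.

Internal axial forces (sectioning from the free end, tension +): N_DE = -13.2 kN, N_CD = -32.7 kN, N_BC = -9.6 kN, N_AB = 13.3 kN.
A_AB = 2894 mm².
A_CD = 249.6 mm².
A_DE = 179.1 mm².
δ_AB = 13300·353/(2894·44600) = 0.03638 mm
δ_BC = -9600·825/(778·44600) = -0.2282 mm
δ_CD = -32700·842/(249.6·44600) = -2.473 mm
δ_DE = -13200·743/(179.1·44600) = -1.228 mm
δ = Σδ_i = -3.893 mm.

-3.89 mm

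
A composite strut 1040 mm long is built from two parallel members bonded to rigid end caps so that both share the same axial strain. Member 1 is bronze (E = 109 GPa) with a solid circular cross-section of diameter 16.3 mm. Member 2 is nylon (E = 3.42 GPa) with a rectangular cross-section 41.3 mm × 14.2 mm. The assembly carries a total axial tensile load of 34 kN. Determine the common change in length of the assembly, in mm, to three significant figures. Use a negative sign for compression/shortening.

A_1 = 208.7 mm².
A_2 = 586.5 mm².
Equal strain + equilibrium ⇒ each member carries load in proportion to AE: A₁E₁ = 22750000 N, A₂E₂ = 2006000 N, ΣAE = 24750000 N.
δ = PL/ΣAE = 34000·1040/24750000 = 1.429 mm.

1.43 mm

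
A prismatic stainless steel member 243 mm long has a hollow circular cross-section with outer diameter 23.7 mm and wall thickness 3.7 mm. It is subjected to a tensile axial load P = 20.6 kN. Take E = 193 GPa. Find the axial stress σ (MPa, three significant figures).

88.6 MPa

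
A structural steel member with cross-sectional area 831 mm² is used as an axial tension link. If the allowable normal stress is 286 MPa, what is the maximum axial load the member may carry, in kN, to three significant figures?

238 kN

P_max = σ_allow · A = 286 · 831 = 237700 N = 237.7 kN.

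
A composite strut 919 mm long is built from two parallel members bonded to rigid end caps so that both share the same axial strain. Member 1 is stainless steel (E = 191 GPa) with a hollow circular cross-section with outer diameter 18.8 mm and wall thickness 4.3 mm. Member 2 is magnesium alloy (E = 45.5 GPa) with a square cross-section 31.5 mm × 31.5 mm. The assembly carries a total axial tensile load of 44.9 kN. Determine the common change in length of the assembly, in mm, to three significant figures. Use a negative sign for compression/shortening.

0.500 mm

A_1 = 195.9 mm².
A_2 = 992.2 mm².
Equal strain + equilibrium ⇒ each member carries load in proportion to AE: A₁E₁ = 37410000 N, A₂E₂ = 45150000 N, ΣAE = 82560000 N.
δ = PL/ΣAE = 44900·919/82560000 = 0.4998 mm.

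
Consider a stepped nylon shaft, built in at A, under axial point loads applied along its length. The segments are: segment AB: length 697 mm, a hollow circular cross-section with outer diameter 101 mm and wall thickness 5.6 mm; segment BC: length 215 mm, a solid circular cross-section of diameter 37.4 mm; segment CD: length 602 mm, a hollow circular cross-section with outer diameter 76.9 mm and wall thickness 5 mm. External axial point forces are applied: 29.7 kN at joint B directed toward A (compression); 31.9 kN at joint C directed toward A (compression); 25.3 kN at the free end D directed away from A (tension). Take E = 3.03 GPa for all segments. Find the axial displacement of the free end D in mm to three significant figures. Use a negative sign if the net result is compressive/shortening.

Internal axial forces (sectioning from the free end, tension +): N_CD = 25.3 kN, N_BC = -6.6 kN, N_AB = -36.3 kN.
A_AB = 1678 mm².
A_BC = 1099 mm².
A_CD = 1129 mm².
δ_AB = -36300·697/(1678·3030) = -4.975 mm
δ_BC = -6600·215/(1099·3030) = -0.4263 mm
δ_CD = 25300·602/(1129·3030) = 4.451 mm
δ = Σδ_i = -0.9508 mm.

-0.951 mm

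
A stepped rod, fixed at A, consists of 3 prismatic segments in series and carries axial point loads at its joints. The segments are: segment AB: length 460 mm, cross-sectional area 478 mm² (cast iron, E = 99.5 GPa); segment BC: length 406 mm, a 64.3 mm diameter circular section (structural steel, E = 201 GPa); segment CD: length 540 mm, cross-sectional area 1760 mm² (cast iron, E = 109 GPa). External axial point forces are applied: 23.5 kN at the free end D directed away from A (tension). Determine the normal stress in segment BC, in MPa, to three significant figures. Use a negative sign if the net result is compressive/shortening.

Internal axial forces (sectioning from the free end, tension +): N_CD = 23.5 kN, N_BC = 23.5 kN, N_AB = 23.5 kN.
A_BC = 3247 mm².
σ_BC = N_BC/A_BC = 23500/3247 = 7.237 MPa.

7.24 MPa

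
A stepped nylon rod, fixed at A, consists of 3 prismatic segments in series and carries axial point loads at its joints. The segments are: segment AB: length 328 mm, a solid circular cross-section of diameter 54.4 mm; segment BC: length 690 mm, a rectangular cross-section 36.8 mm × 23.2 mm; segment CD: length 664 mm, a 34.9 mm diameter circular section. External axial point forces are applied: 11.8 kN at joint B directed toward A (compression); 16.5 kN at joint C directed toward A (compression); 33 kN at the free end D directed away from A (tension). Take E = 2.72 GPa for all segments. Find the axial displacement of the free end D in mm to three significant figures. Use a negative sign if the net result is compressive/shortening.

Internal axial forces (sectioning from the free end, tension +): N_CD = 33 kN, N_BC = 16.5 kN, N_AB = 4.7 kN.
A_AB = 2324 mm².
A_BC = 853.8 mm².
A_CD = 956.6 mm².
δ_AB = 4700·328/(2324·2720) = 0.2438 mm
δ_BC = 16500·690/(853.8·2720) = 4.903 mm
δ_CD = 33000·664/(956.6·2720) = 8.421 mm
δ = Σδ_i = 13.57 mm.

13.6 mm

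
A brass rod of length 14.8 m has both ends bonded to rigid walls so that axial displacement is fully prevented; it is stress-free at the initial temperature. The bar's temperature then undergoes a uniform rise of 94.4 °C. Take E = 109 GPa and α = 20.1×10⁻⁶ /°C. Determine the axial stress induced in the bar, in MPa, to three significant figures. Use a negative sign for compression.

-207 MPa

Free thermal expansion αLΔT = 20.1e-6 · 14800 · 94.4 = 28.08 mm.
The walls impose strain ε = −(28.08)/14800 = -1.8974e-03; σ = Eε = 109000 · -1.8974e-03 = -206.8 MPa.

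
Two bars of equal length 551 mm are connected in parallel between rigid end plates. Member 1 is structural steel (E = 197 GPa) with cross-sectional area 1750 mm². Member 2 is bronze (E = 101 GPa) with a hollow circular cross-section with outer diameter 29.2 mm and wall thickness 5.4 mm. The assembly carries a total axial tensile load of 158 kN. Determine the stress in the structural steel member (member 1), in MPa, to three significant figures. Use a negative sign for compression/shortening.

A_2 = 403.8 mm².
Equal strain + equilibrium ⇒ each member carries load in proportion to AE: A₁E₁ = 344800000 N, A₂E₂ = 40780000 N, ΣAE = 385500000 N.
σ₁ = P·E₁/ΣAE = 158000·197000/385500000 = 80.74 MPa.

80.7 MPa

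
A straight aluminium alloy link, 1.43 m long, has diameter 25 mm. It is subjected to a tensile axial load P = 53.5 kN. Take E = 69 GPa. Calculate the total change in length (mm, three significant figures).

2.26 mm

A = 490.9 mm².
δ_mech = NL/(AE) = 53500·1430/(490.9·69000) = 2.259 mm.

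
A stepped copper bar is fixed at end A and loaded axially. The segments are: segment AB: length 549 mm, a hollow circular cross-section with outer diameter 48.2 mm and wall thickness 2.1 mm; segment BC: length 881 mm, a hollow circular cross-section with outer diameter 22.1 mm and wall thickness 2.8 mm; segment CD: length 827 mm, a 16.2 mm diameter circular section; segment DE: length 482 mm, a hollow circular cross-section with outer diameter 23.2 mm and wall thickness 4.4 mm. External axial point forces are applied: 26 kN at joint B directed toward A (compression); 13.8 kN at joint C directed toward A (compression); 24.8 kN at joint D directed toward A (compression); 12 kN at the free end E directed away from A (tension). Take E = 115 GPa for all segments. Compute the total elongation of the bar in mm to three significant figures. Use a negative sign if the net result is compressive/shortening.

-2.28 mm

Internal axial forces (sectioning from the free end, tension +): N_DE = 12 kN, N_CD = -12.8 kN, N_BC = -26.6 kN, N_AB = -52.6 kN.
A_AB = 304.1 mm².
A_BC = 169.8 mm².
A_CD = 206.1 mm².
A_DE = 259.9 mm².
δ_AB = -52600·549/(304.1·115000) = -0.8256 mm
δ_BC = -26600·881/(169.8·115000) = -1.2 mm
δ_CD = -12800·827/(206.1·115000) = -0.4466 mm
δ_DE = 12000·482/(259.9·115000) = 0.1935 mm
δ = Σδ_i = -2.279 mm.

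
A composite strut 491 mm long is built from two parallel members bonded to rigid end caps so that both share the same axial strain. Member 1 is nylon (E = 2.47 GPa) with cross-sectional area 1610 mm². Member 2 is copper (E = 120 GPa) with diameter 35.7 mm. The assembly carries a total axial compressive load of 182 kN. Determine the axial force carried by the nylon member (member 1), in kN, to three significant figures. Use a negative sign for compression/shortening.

-5.83 kN

A_2 = 1001 mm².
Equal strain + equilibrium ⇒ each member carries load in proportion to AE: A₁E₁ = 3977000 N, A₂E₂ = 120100000 N, ΣAE = 124100000 N.
F₁ = P·A₁E₁/ΣAE = -182000·3977000/124100000 = -5832 N.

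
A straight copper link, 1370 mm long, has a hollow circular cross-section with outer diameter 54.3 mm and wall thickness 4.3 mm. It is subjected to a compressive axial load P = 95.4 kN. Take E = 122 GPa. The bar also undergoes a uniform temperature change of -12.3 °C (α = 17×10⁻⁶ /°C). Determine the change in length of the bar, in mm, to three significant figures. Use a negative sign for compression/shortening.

A = 675.4 mm².
δ_mech = NL/(AE) = -95400·1370/(675.4·122000) = -1.586 mm.
δ_thermal = αLΔT = 17e-6·1370·-12.3 = -0.2865 mm.
δ = δ_mech + δ_thermal = -1.873 mm.

-1.87 mm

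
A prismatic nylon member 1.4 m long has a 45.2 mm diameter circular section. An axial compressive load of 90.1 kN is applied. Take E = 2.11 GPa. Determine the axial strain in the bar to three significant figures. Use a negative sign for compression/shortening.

A = 1605 mm².
σ = N/A = -56.15 MPa; ε = σ/E = -56.15/2110 = -2.661e-02.

-0.0266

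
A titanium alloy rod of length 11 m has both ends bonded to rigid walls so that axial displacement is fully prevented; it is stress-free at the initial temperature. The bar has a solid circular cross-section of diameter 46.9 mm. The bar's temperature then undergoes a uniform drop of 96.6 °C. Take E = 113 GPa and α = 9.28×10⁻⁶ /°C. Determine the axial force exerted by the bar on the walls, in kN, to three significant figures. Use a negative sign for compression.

175 kN

Free thermal expansion αLΔT = 9.28e-6 · 11000 · -96.6 = -9.861 mm.
The walls impose strain ε = −(-9.861)/11000 = 8.9645e-04; σ = Eε = 113000 · 8.9645e-04 = 101.3 MPa.
Wall reaction R = σ·A = 101.3·1728 = 175000 N = 175 kN.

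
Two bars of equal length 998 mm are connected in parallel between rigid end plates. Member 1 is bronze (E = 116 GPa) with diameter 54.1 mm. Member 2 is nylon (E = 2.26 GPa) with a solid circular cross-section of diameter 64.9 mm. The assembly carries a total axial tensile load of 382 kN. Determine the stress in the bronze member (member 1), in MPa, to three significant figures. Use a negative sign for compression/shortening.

162 MPa

A_1 = 2299 mm².
A_2 = 3308 mm².
Equal strain + equilibrium ⇒ each member carries load in proportion to AE: A₁E₁ = 266700000 N, A₂E₂ = 7476000 N, ΣAE = 274100000 N.
σ₁ = P·E₁/ΣAE = 382000·116000/274100000 = 161.6 MPa.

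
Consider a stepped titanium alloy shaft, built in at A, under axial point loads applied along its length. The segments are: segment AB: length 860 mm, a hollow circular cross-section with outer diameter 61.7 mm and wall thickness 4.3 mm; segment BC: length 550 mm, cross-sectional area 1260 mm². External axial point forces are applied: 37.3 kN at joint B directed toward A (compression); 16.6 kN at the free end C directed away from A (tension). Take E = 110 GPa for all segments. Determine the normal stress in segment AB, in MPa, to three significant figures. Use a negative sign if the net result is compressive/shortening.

-26.7 MPa

Internal axial forces (sectioning from the free end, tension +): N_BC = 16.6 kN, N_AB = -20.7 kN.
A_AB = 775.4 mm².
σ_AB = N_AB/A_AB = -20700/775.4 = -26.7 MPa.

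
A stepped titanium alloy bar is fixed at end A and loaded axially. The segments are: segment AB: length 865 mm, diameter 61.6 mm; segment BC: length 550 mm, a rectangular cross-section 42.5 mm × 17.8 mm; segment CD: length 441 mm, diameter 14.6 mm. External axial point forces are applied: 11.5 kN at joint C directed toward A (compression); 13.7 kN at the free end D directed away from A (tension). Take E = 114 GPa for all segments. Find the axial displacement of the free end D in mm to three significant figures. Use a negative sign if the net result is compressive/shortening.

0.336 mm

Internal axial forces (sectioning from the free end, tension +): N_CD = 13.7 kN, N_BC = 2.2 kN, N_AB = 2.2 kN.
A_AB = 2980 mm².
A_BC = 756.5 mm².
A_CD = 167.4 mm².
δ_AB = 2200·865/(2980·114000) = 0.005601 mm
δ_BC = 2200·550/(756.5·114000) = 0.01403 mm
δ_CD = 13700·441/(167.4·114000) = 0.3166 mm
δ = Σδ_i = 0.3362 mm.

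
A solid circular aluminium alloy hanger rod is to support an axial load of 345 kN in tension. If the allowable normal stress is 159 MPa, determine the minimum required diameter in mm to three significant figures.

52.6 mm

Required area A ≥ P/σ_allow = 345000/159 = 2170 mm².
For a solid circular section, d ≥ √(4A/π) = 52.56 mm.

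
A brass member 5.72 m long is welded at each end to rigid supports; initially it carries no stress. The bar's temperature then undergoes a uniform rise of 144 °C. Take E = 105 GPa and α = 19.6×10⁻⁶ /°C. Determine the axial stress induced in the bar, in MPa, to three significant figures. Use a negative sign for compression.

Free thermal expansion αLΔT = 19.6e-6 · 5720 · 144 = 16.14 mm.
The walls impose strain ε = −(16.14)/5720 = -2.8224e-03; σ = Eε = 105000 · -2.8224e-03 = -296.4 MPa.

-296 MPa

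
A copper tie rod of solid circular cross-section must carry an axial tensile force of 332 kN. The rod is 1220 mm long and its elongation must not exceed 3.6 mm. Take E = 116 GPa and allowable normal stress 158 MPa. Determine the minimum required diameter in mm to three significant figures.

Required area A ≥ P/σ_allow = 332000/158 = 2101 mm².
For a solid circular section, d ≥ √(4A/π) = 51.72 mm.
Elongation limit: A ≥ PL/(Eδ_allow) = 332000·1220/(116000·3.6) = 969.9 mm² ⇒ d ≥ 35.14 mm.
The stress limit governs.

51.7 mm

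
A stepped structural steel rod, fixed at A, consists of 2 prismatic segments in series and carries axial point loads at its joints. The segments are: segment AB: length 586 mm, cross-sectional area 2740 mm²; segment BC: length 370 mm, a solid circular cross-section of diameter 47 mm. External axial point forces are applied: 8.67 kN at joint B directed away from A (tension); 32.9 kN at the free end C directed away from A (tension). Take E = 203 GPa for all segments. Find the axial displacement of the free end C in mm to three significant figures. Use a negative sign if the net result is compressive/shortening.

0.0784 mm

Internal axial forces (sectioning from the free end, tension +): N_BC = 32.9 kN, N_AB = 41.57 kN.
A_BC = 1735 mm².
δ_AB = 41570·586/(2740·203000) = 0.0438 mm
δ_BC = 32900·370/(1735·203000) = 0.03456 mm
δ = Σδ_i = 0.07836 mm.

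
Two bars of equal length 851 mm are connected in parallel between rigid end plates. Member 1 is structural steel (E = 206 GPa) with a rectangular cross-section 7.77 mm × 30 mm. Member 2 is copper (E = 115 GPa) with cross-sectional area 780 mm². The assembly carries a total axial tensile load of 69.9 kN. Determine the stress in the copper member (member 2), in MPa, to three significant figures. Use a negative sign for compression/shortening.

A_1 = 233.1 mm².
Equal strain + equilibrium ⇒ each member carries load in proportion to AE: A₁E₁ = 48020000 N, A₂E₂ = 89700000 N, ΣAE = 137700000 N.
σ₂ = P·E₂/ΣAE = 69900·115000/137700000 = 58.37 MPa.

58.4 MPa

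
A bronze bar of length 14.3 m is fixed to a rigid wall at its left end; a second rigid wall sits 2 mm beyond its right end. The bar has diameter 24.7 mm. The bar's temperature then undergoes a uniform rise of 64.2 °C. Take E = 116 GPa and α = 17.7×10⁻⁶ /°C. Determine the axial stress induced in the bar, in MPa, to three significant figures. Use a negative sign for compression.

Free thermal expansion αLΔT = 17.7e-6 · 14300 · 64.2 = 16.25 mm.
The walls engage after the gap closes; constrained expansion = 16.25 − 2 = 14.25 mm.
The walls impose strain ε = −(14.25)/14300 = -9.9648e-04; σ = Eε = 116000 · -9.9648e-04 = -115.6 MPa.

-116 MPa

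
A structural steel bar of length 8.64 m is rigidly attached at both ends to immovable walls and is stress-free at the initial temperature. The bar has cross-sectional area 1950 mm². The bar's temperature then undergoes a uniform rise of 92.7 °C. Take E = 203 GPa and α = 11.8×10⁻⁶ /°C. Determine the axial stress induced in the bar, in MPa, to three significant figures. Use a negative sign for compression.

Free thermal expansion αLΔT = 11.8e-6 · 8640 · 92.7 = 9.451 mm.
The walls impose strain ε = −(9.451)/8640 = -1.0939e-03; σ = Eε = 203000 · -1.0939e-03 = -222.1 MPa.

-222 MPa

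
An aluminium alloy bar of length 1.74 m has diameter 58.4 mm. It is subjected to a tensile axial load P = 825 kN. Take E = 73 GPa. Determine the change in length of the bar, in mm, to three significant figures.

A = 2679 mm².
δ_mech = NL/(AE) = 825000·1740/(2679·73000) = 7.341 mm.

7.34 mm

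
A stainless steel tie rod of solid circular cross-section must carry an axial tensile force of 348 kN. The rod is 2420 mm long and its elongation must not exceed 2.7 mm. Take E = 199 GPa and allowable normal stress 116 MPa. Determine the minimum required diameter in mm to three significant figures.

61.8 mm

Required area A ≥ P/σ_allow = 348000/116 = 3000 mm².
For a solid circular section, d ≥ √(4A/π) = 61.8 mm.
Elongation limit: A ≥ PL/(Eδ_allow) = 348000·2420/(199000·2.7) = 1567 mm² ⇒ d ≥ 44.67 mm.
The stress limit governs.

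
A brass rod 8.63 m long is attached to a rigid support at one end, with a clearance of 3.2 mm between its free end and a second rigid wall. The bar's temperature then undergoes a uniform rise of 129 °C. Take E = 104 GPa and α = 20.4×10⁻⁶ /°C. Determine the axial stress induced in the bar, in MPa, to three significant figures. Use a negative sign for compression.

-235 MPa

Free thermal expansion αLΔT = 20.4e-6 · 8630 · 129 = 22.71 mm.
The walls engage after the gap closes; constrained expansion = 22.71 − 3.2 = 19.51 mm.
The walls impose strain ε = −(19.51)/8630 = -2.2608e-03; σ = Eε = 104000 · -2.2608e-03 = -235.1 MPa.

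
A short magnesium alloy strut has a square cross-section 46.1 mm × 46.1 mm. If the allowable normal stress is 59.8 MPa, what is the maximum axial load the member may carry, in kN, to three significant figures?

127 kN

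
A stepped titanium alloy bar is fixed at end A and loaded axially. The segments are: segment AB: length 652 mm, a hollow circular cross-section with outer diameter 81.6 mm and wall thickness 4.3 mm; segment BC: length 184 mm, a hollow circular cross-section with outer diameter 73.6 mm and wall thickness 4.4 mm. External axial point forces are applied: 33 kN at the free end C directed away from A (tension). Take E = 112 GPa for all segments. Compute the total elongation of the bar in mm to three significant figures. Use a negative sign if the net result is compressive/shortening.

0.241 mm

Internal axial forces (sectioning from the free end, tension +): N_BC = 33 kN, N_AB = 33 kN.
A_AB = 1044 mm².
A_BC = 956.6 mm².
δ_AB = 33000·652/(1044·112000) = 0.184 mm
δ_BC = 33000·184/(956.6·112000) = 0.05668 mm
δ = Σδ_i = 0.2406 mm.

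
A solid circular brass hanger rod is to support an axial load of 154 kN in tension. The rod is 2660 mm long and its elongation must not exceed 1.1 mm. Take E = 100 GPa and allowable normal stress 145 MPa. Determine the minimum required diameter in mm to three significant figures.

68.9 mm

Required area A ≥ P/σ_allow = 154000/145 = 1062 mm².
For a solid circular section, d ≥ √(4A/π) = 36.77 mm.
Elongation limit: A ≥ PL/(Eδ_allow) = 154000·2660/(100000·1.1) = 3724 mm² ⇒ d ≥ 68.86 mm.
The elongation limit governs.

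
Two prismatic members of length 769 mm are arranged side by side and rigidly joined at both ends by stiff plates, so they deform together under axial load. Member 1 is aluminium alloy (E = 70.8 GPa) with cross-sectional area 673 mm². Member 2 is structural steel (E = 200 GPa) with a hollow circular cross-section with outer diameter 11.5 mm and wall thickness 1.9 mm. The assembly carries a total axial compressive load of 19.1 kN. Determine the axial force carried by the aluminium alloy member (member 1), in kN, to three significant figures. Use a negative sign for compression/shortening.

A_2 = 57.3 mm².
Equal strain + equilibrium ⇒ each member carries load in proportion to AE: A₁E₁ = 47650000 N, A₂E₂ = 11460000 N, ΣAE = 59110000 N.
F₁ = P·A₁E₁/ΣAE = -19100·47650000/59110000 = -15400 N.

-15.4 kN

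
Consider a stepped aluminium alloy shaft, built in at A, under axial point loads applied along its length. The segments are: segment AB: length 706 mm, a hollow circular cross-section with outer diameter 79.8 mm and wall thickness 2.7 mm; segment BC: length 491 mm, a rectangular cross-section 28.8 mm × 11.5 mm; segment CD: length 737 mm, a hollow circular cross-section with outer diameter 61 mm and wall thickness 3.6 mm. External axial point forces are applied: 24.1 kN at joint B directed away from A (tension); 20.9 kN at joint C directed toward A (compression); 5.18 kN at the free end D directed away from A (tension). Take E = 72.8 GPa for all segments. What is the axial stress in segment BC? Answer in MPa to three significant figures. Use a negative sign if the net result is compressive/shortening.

-47.5 MPa

Internal axial forces (sectioning from the free end, tension +): N_CD = 5.18 kN, N_BC = -15.72 kN, N_AB = 8.38 kN.
A_BC = 331.2 mm².
σ_BC = N_BC/A_BC = -15720/331.2 = -47.46 MPa.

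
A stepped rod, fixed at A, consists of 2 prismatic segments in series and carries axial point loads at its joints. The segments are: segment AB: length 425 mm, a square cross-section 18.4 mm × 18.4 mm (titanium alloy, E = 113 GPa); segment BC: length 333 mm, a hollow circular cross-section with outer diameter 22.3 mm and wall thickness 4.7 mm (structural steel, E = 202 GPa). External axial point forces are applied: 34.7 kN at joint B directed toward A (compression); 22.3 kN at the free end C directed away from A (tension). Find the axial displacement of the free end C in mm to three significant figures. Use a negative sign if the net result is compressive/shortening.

Internal axial forces (sectioning from the free end, tension +): N_BC = 22.3 kN, N_AB = -12.4 kN.
A_AB = 338.6 mm².
A_BC = 259.9 mm².
δ_AB = -12400·425/(338.6·113000) = -0.1378 mm
δ_BC = 22300·333/(259.9·202000) = 0.1415 mm
δ = Σδ_i = 0.00371 mm.

0.00371 mm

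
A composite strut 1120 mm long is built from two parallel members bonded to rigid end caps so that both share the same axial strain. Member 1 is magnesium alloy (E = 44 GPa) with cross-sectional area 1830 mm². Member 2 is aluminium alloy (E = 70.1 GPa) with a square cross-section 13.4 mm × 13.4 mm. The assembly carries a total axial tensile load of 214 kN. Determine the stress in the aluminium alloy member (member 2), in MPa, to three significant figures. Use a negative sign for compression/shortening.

161 MPa

A_2 = 179.6 mm².
Equal strain + equilibrium ⇒ each member carries load in proportion to AE: A₁E₁ = 80520000 N, A₂E₂ = 12590000 N, ΣAE = 93110000 N.
σ₂ = P·E₂/ΣAE = 214000·70100/93110000 = 161.1 MPa.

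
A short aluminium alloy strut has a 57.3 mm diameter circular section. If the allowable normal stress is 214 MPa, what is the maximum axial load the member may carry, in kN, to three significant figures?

A = 2579 mm².
P_max = σ_allow · A = 214 · 2579 = 551800 N = 551.8 kN.

552 kN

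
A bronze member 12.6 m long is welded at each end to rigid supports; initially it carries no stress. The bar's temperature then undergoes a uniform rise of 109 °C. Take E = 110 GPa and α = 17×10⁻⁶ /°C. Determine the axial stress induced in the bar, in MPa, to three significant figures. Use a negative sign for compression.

Free thermal expansion αLΔT = 17e-6 · 12600 · 109 = 23.35 mm.
The walls impose strain ε = −(23.35)/12600 = -1.8530e-03; σ = Eε = 110000 · -1.8530e-03 = -203.8 MPa.

-204 MPa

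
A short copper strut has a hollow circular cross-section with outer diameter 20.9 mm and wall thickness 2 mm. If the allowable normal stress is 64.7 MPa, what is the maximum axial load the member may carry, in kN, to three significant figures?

A = 118.8 mm².
P_max = σ_allow · A = 64.7 · 118.8 = 7683 N = 7.683 kN.

7.68 kN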